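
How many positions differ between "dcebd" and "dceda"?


Comparing "dcebd" and "dceda" position by position:
  Position 0: 'd' vs 'd' => same
  Position 1: 'c' vs 'c' => same
  Position 2: 'e' vs 'e' => same
  Position 3: 'b' vs 'd' => DIFFER
  Position 4: 'd' vs 'a' => DIFFER
Positions that differ: 2

2


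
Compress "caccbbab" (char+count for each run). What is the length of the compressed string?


Input: caccbbab
Runs:
  'c' x 1 => "c1"
  'a' x 1 => "a1"
  'c' x 2 => "c2"
  'b' x 2 => "b2"
  'a' x 1 => "a1"
  'b' x 1 => "b1"
Compressed: "c1a1c2b2a1b1"
Compressed length: 12

12


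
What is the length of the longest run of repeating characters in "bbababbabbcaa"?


Input: "bbababbabbcaa"
Scanning for longest run:
  Position 1 ('b'): continues run of 'b', length=2
  Position 2 ('a'): new char, reset run to 1
  Position 3 ('b'): new char, reset run to 1
  Position 4 ('a'): new char, reset run to 1
  Position 5 ('b'): new char, reset run to 1
  Position 6 ('b'): continues run of 'b', length=2
  Position 7 ('a'): new char, reset run to 1
  Position 8 ('b'): new char, reset run to 1
  Position 9 ('b'): continues run of 'b', length=2
  Position 10 ('c'): new char, reset run to 1
  Position 11 ('a'): new char, reset run to 1
  Position 12 ('a'): continues run of 'a', length=2
Longest run: 'b' with length 2

2


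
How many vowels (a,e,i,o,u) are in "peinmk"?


Input: peinmk
Checking each character:
  'p' at position 0: consonant
  'e' at position 1: vowel (running total: 1)
  'i' at position 2: vowel (running total: 2)
  'n' at position 3: consonant
  'm' at position 4: consonant
  'k' at position 5: consonant
Total vowels: 2

2


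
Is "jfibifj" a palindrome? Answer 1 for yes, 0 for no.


Input: jfibifj
Reversed: jfibifj
  Compare pos 0 ('j') with pos 6 ('j'): match
  Compare pos 1 ('f') with pos 5 ('f'): match
  Compare pos 2 ('i') with pos 4 ('i'): match
Result: palindrome

1


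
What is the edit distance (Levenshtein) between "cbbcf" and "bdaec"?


Computing edit distance: "cbbcf" -> "bdaec"
DP table:
           b    d    a    e    c
      0    1    2    3    4    5
  c   1    1    2    3    4    4
  b   2    1    2    3    4    5
  b   3    2    2    3    4    5
  c   4    3    3    3    4    4
  f   5    4    4    4    4    5
Edit distance = dp[5][5] = 5

5


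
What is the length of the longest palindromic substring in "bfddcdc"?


Input: "bfddcdc"
Checking substrings for palindromes:
  [3:6] "dcd" (len 3) => palindrome
  [4:7] "cdc" (len 3) => palindrome
  [2:4] "dd" (len 2) => palindrome
Longest palindromic substring: "dcd" with length 3

3


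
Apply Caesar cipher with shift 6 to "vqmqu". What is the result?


Caesar cipher: shift "vqmqu" by 6
  'v' (pos 21) + 6 = pos 1 = 'b'
  'q' (pos 16) + 6 = pos 22 = 'w'
  'm' (pos 12) + 6 = pos 18 = 's'
  'q' (pos 16) + 6 = pos 22 = 'w'
  'u' (pos 20) + 6 = pos 0 = 'a'
Result: bwswa

bwswa


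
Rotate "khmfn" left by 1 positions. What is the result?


Input: "khmfn", rotate left by 1
First 1 characters: "k"
Remaining characters: "hmfn"
Concatenate remaining + first: "hmfn" + "k" = "hmfnk"

hmfnk


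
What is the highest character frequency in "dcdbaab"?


Input: dcdbaab
Character counts:
  'a': 2
  'b': 2
  'c': 1
  'd': 2
Maximum frequency: 2

2


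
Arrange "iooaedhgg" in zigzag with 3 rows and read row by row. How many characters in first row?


Zigzag "iooaedhgg" into 3 rows:
Placing characters:
  'i' => row 0
  'o' => row 1
  'o' => row 2
  'a' => row 1
  'e' => row 0
  'd' => row 1
  'h' => row 2
  'g' => row 1
  'g' => row 0
Rows:
  Row 0: "ieg"
  Row 1: "oadg"
  Row 2: "oh"
First row length: 3

3


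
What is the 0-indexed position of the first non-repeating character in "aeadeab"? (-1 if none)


Input: aeadeab
Character frequencies:
  'a': 3
  'b': 1
  'd': 1
  'e': 2
Scanning left to right for freq == 1:
  Position 0 ('a'): freq=3, skip
  Position 1 ('e'): freq=2, skip
  Position 2 ('a'): freq=3, skip
  Position 3 ('d'): unique! => answer = 3

3


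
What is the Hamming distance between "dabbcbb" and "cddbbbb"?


Comparing "dabbcbb" and "cddbbbb" position by position:
  Position 0: 'd' vs 'c' => differ
  Position 1: 'a' vs 'd' => differ
  Position 2: 'b' vs 'd' => differ
  Position 3: 'b' vs 'b' => same
  Position 4: 'c' vs 'b' => differ
  Position 5: 'b' vs 'b' => same
  Position 6: 'b' vs 'b' => same
Total differences (Hamming distance): 4

4


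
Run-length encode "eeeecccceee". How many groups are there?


Input: eeeecccceee
Scanning for consecutive runs:
  Group 1: 'e' x 4 (positions 0-3)
  Group 2: 'c' x 4 (positions 4-7)
  Group 3: 'e' x 3 (positions 8-10)
Total groups: 3

3


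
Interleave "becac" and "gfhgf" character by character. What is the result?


Interleaving "becac" and "gfhgf":
  Position 0: 'b' from first, 'g' from second => "bg"
  Position 1: 'e' from first, 'f' from second => "ef"
  Position 2: 'c' from first, 'h' from second => "ch"
  Position 3: 'a' from first, 'g' from second => "ag"
  Position 4: 'c' from first, 'f' from second => "cf"
Result: bgefchagcf

bgefchagcf


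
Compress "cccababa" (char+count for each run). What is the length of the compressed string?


Input: cccababa
Runs:
  'c' x 3 => "c3"
  'a' x 1 => "a1"
  'b' x 1 => "b1"
  'a' x 1 => "a1"
  'b' x 1 => "b1"
  'a' x 1 => "a1"
Compressed: "c3a1b1a1b1a1"
Compressed length: 12

12


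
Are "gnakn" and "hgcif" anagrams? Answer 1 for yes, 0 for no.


Strings: "gnakn", "hgcif"
Sorted first:  agknn
Sorted second: cfghi
Differ at position 0: 'a' vs 'c' => not anagrams

0


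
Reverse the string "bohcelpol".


Input: bohcelpol
Reading characters right to left:
  Position 8: 'l'
  Position 7: 'o'
  Position 6: 'p'
  Position 5: 'l'
  Position 4: 'e'
  Position 3: 'c'
  Position 2: 'h'
  Position 1: 'o'
  Position 0: 'b'
Reversed: loplechob

loplechob


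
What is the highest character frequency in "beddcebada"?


Input: beddcebada
Character counts:
  'a': 2
  'b': 2
  'c': 1
  'd': 3
  'e': 2
Maximum frequency: 3

3


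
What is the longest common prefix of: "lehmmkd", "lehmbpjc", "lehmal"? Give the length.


Words: lehmmkd, lehmbpjc, lehmal
  Position 0: all 'l' => match
  Position 1: all 'e' => match
  Position 2: all 'h' => match
  Position 3: all 'm' => match
  Position 4: ('m', 'b', 'a') => mismatch, stop
LCP = "lehm" (length 4)

4


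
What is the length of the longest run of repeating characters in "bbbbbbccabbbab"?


Input: "bbbbbbccabbbab"
Scanning for longest run:
  Position 1 ('b'): continues run of 'b', length=2
  Position 2 ('b'): continues run of 'b', length=3
  Position 3 ('b'): continues run of 'b', length=4
  Position 4 ('b'): continues run of 'b', length=5
  Position 5 ('b'): continues run of 'b', length=6
  Position 6 ('c'): new char, reset run to 1
  Position 7 ('c'): continues run of 'c', length=2
  Position 8 ('a'): new char, reset run to 1
  Position 9 ('b'): new char, reset run to 1
  Position 10 ('b'): continues run of 'b', length=2
  Position 11 ('b'): continues run of 'b', length=3
  Position 12 ('a'): new char, reset run to 1
  Position 13 ('b'): new char, reset run to 1
Longest run: 'b' with length 6

6


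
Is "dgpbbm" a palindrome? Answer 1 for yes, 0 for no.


Input: dgpbbm
Reversed: mbbpgd
  Compare pos 0 ('d') with pos 5 ('m'): MISMATCH
  Compare pos 1 ('g') with pos 4 ('b'): MISMATCH
  Compare pos 2 ('p') with pos 3 ('b'): MISMATCH
Result: not a palindrome

0


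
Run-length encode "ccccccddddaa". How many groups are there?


Input: ccccccddddaa
Scanning for consecutive runs:
  Group 1: 'c' x 6 (positions 0-5)
  Group 2: 'd' x 4 (positions 6-9)
  Group 3: 'a' x 2 (positions 10-11)
Total groups: 3

3


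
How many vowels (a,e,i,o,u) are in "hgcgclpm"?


Input: hgcgclpm
Checking each character:
  'h' at position 0: consonant
  'g' at position 1: consonant
  'c' at position 2: consonant
  'g' at position 3: consonant
  'c' at position 4: consonant
  'l' at position 5: consonant
  'p' at position 6: consonant
  'm' at position 7: consonant
Total vowels: 0

0


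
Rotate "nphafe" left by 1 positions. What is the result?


Input: "nphafe", rotate left by 1
First 1 characters: "n"
Remaining characters: "phafe"
Concatenate remaining + first: "phafe" + "n" = "phafen"

phafen


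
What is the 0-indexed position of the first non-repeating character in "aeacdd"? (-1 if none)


Input: aeacdd
Character frequencies:
  'a': 2
  'c': 1
  'd': 2
  'e': 1
Scanning left to right for freq == 1:
  Position 0 ('a'): freq=2, skip
  Position 1 ('e'): unique! => answer = 1

1


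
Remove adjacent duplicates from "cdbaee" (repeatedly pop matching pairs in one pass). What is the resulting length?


Input: cdbaee
Stack-based adjacent duplicate removal:
  Read 'c': push. Stack: c
  Read 'd': push. Stack: cd
  Read 'b': push. Stack: cdb
  Read 'a': push. Stack: cdba
  Read 'e': push. Stack: cdbae
  Read 'e': matches stack top 'e' => pop. Stack: cdba
Final stack: "cdba" (length 4)

4


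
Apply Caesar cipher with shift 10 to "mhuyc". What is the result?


Caesar cipher: shift "mhuyc" by 10
  'm' (pos 12) + 10 = pos 22 = 'w'
  'h' (pos 7) + 10 = pos 17 = 'r'
  'u' (pos 20) + 10 = pos 4 = 'e'
  'y' (pos 24) + 10 = pos 8 = 'i'
  'c' (pos 2) + 10 = pos 12 = 'm'
Result: wreim

wreim


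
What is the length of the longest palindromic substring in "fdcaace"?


Input: "fdcaace"
Checking substrings for palindromes:
  [2:6] "caac" (len 4) => palindrome
  [3:5] "aa" (len 2) => palindrome
Longest palindromic substring: "caac" with length 4

4


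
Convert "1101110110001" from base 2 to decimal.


Input: "1101110110001" in base 2
Positional expansion:
  Digit '1' (value 1) x 2^12 = 4096
  Digit '1' (value 1) x 2^11 = 2048
  Digit '0' (value 0) x 2^10 = 0
  Digit '1' (value 1) x 2^9 = 512
  Digit '1' (value 1) x 2^8 = 256
  Digit '1' (value 1) x 2^7 = 128
  Digit '0' (value 0) x 2^6 = 0
  Digit '1' (value 1) x 2^5 = 32
  Digit '1' (value 1) x 2^4 = 16
  Digit '0' (value 0) x 2^3 = 0
  Digit '0' (value 0) x 2^2 = 0
  Digit '0' (value 0) x 2^1 = 0
  Digit '1' (value 1) x 2^0 = 1
Sum = 7089

7089


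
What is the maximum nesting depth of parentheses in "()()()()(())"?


Input: "()()()()(())"
Tracking depth:
  Position 0 '(': depth becomes 1
  Position 1 ')': depth becomes 0
  Position 2 '(': depth becomes 1
  Position 3 ')': depth becomes 0
  Position 4 '(': depth becomes 1
  Position 5 ')': depth becomes 0
  Position 6 '(': depth becomes 1
  Position 7 ')': depth becomes 0
  Position 8 '(': depth becomes 1
  Position 9 '(': depth becomes 2
  Position 10 ')': depth becomes 1
  Position 11 ')': depth becomes 0
Maximum depth reached: 2

2


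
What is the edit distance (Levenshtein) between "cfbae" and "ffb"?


Computing edit distance: "cfbae" -> "ffb"
DP table:
           f    f    b
      0    1    2    3
  c   1    1    2    3
  f   2    1    1    2
  b   3    2    2    1
  a   4    3    3    2
  e   5    4    4    3
Edit distance = dp[5][3] = 3

3


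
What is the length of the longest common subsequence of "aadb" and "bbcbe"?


LCS of "aadb" and "bbcbe"
DP table:
           b    b    c    b    e
      0    0    0    0    0    0
  a   0    0    0    0    0    0
  a   0    0    0    0    0    0
  d   0    0    0    0    0    0
  b   0    1    1    1    1    1
LCS length = dp[4][5] = 1

1


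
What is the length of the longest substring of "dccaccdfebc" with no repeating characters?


Input: "dccaccdfebc"
Sliding window (track last position of each char):
  Position 0 ('d'): window [0,0] length 1 -- new best
  Position 1 ('c'): window [0,1] length 2 -- new best
  Position 2 ('c'): repeat (last at 1), move window start to 2
  Position 2 ('c'): window [2,2] length 1
  Position 3 ('a'): window [2,3] length 2
  Position 4 ('c'): repeat (last at 2), move window start to 3
  Position 4 ('c'): window [3,4] length 2
  Position 5 ('c'): repeat (last at 4), move window start to 5
  Position 5 ('c'): window [5,5] length 1
  Position 6 ('d'): window [5,6] length 2
  Position 7 ('f'): window [5,7] length 3 -- new best
  Position 8 ('e'): window [5,8] length 4 -- new best
  Position 9 ('b'): window [5,9] length 5 -- new best
  Position 10 ('c'): repeat (last at 5), move window start to 6
  Position 10 ('c'): window [6,10] length 5
Longest substring with no repeats: "cdfeb" with length 5

5


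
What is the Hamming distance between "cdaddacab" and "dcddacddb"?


Comparing "cdaddacab" and "dcddacddb" position by position:
  Position 0: 'c' vs 'd' => differ
  Position 1: 'd' vs 'c' => differ
  Position 2: 'a' vs 'd' => differ
  Position 3: 'd' vs 'd' => same
  Position 4: 'd' vs 'a' => differ
  Position 5: 'a' vs 'c' => differ
  Position 6: 'c' vs 'd' => differ
  Position 7: 'a' vs 'd' => differ
  Position 8: 'b' vs 'b' => same
Total differences (Hamming distance): 7

7


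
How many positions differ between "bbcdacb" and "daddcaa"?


Comparing "bbcdacb" and "daddcaa" position by position:
  Position 0: 'b' vs 'd' => DIFFER
  Position 1: 'b' vs 'a' => DIFFER
  Position 2: 'c' vs 'd' => DIFFER
  Position 3: 'd' vs 'd' => same
  Position 4: 'a' vs 'c' => DIFFER
  Position 5: 'c' vs 'a' => DIFFER
  Position 6: 'b' vs 'a' => DIFFER
Positions that differ: 6

6


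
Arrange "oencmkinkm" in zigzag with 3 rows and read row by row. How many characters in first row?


Zigzag "oencmkinkm" into 3 rows:
Placing characters:
  'o' => row 0
  'e' => row 1
  'n' => row 2
  'c' => row 1
  'm' => row 0
  'k' => row 1
  'i' => row 2
  'n' => row 1
  'k' => row 0
  'm' => row 1
Rows:
  Row 0: "omk"
  Row 1: "ecknm"
  Row 2: "ni"
First row length: 3

3


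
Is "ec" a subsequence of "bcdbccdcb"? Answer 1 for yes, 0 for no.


Check if "ec" is a subsequence of "bcdbccdcb"
Greedy scan:
  Position 0 ('b'): no match needed
  Position 1 ('c'): no match needed
  Position 2 ('d'): no match needed
  Position 3 ('b'): no match needed
  Position 4 ('c'): no match needed
  Position 5 ('c'): no match needed
  Position 6 ('d'): no match needed
  Position 7 ('c'): no match needed
  Position 8 ('b'): no match needed
Only matched 0/2 characters => not a subsequence

0


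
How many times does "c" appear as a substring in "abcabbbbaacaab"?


Searching for "c" in "abcabbbbaacaab"
Scanning each position:
  Position 0: "a" => no
  Position 1: "b" => no
  Position 2: "c" => MATCH
  Position 3: "a" => no
  Position 4: "b" => no
  Position 5: "b" => no
  Position 6: "b" => no
  Position 7: "b" => no
  Position 8: "a" => no
  Position 9: "a" => no
  Position 10: "c" => MATCH
  Position 11: "a" => no
  Position 12: "a" => no
  Position 13: "b" => no
Total occurrences: 2

2


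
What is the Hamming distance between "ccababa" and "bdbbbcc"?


Comparing "ccababa" and "bdbbbcc" position by position:
  Position 0: 'c' vs 'b' => differ
  Position 1: 'c' vs 'd' => differ
  Position 2: 'a' vs 'b' => differ
  Position 3: 'b' vs 'b' => same
  Position 4: 'a' vs 'b' => differ
  Position 5: 'b' vs 'c' => differ
  Position 6: 'a' vs 'c' => differ
Total differences (Hamming distance): 6

6


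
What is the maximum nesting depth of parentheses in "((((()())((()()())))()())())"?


Input: "((((()())((()()())))()())())"
Tracking depth:
  Position 0 '(': depth becomes 1
  Position 1 '(': depth becomes 2
  Position 2 '(': depth becomes 3
  Position 3 '(': depth becomes 4
  Position 4 '(': depth becomes 5
  Position 5 ')': depth becomes 4
  Position 6 '(': depth becomes 5
  Position 7 ')': depth becomes 4
  Position 8 ')': depth becomes 3
  Position 9 '(': depth becomes 4
  Position 10 '(': depth becomes 5
  Position 11 '(': depth becomes 6
  Position 12 ')': depth becomes 5
  Position 13 '(': depth becomes 6
  Position 14 ')': depth becomes 5
  Position 15 '(': depth becomes 6
  Position 16 ')': depth becomes 5
  Position 17 ')': depth becomes 4
  Position 18 ')': depth becomes 3
  Position 19 ')': depth becomes 2
  Position 20 '(': depth becomes 3
  Position 21 ')': depth becomes 2
  Position 22 '(': depth becomes 3
  Position 23 ')': depth becomes 2
  Position 24 ')': depth becomes 1
  Position 25 '(': depth becomes 2
  Position 26 ')': depth becomes 1
  Position 27 ')': depth becomes 0
Maximum depth reached: 6

6


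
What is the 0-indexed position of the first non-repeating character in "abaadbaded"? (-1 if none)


Input: abaadbaded
Character frequencies:
  'a': 4
  'b': 2
  'd': 3
  'e': 1
Scanning left to right for freq == 1:
  Position 0 ('a'): freq=4, skip
  Position 1 ('b'): freq=2, skip
  Position 2 ('a'): freq=4, skip
  Position 3 ('a'): freq=4, skip
  Position 4 ('d'): freq=3, skip
  Position 5 ('b'): freq=2, skip
  Position 6 ('a'): freq=4, skip
  Position 7 ('d'): freq=3, skip
  Position 8 ('e'): unique! => answer = 8

8


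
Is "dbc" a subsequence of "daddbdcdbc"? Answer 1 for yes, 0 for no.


Check if "dbc" is a subsequence of "daddbdcdbc"
Greedy scan:
  Position 0 ('d'): matches sub[0] = 'd'
  Position 1 ('a'): no match needed
  Position 2 ('d'): no match needed
  Position 3 ('d'): no match needed
  Position 4 ('b'): matches sub[1] = 'b'
  Position 5 ('d'): no match needed
  Position 6 ('c'): matches sub[2] = 'c'
  Position 7 ('d'): no match needed
  Position 8 ('b'): no match needed
  Position 9 ('c'): no match needed
All 3 characters matched => is a subsequence

1


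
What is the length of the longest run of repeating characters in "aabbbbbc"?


Input: "aabbbbbc"
Scanning for longest run:
  Position 1 ('a'): continues run of 'a', length=2
  Position 2 ('b'): new char, reset run to 1
  Position 3 ('b'): continues run of 'b', length=2
  Position 4 ('b'): continues run of 'b', length=3
  Position 5 ('b'): continues run of 'b', length=4
  Position 6 ('b'): continues run of 'b', length=5
  Position 7 ('c'): new char, reset run to 1
Longest run: 'b' with length 5

5


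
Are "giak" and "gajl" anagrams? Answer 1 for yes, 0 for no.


Strings: "giak", "gajl"
Sorted first:  agik
Sorted second: agjl
Differ at position 2: 'i' vs 'j' => not anagrams

0


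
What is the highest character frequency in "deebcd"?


Input: deebcd
Character counts:
  'b': 1
  'c': 1
  'd': 2
  'e': 2
Maximum frequency: 2

2


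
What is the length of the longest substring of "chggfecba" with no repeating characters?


Input: "chggfecba"
Sliding window (track last position of each char):
  Position 0 ('c'): window [0,0] length 1 -- new best
  Position 1 ('h'): window [0,1] length 2 -- new best
  Position 2 ('g'): window [0,2] length 3 -- new best
  Position 3 ('g'): repeat (last at 2), move window start to 3
  Position 3 ('g'): window [3,3] length 1
  Position 4 ('f'): window [3,4] length 2
  Position 5 ('e'): window [3,5] length 3
  Position 6 ('c'): window [3,6] length 4 -- new best
  Position 7 ('b'): window [3,7] length 5 -- new best
  Position 8 ('a'): window [3,8] length 6 -- new best
Longest substring with no repeats: "gfecba" with length 6

6


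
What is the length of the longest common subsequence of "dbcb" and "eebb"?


LCS of "dbcb" and "eebb"
DP table:
           e    e    b    b
      0    0    0    0    0
  d   0    0    0    0    0
  b   0    0    0    1    1
  c   0    0    0    1    1
  b   0    0    0    1    2
LCS length = dp[4][4] = 2

2


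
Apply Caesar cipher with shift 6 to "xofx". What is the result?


Caesar cipher: shift "xofx" by 6
  'x' (pos 23) + 6 = pos 3 = 'd'
  'o' (pos 14) + 6 = pos 20 = 'u'
  'f' (pos 5) + 6 = pos 11 = 'l'
  'x' (pos 23) + 6 = pos 3 = 'd'
Result: duld

duld


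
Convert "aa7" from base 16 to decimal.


Input: "aa7" in base 16
Positional expansion:
  Digit 'a' (value 10) x 16^2 = 2560
  Digit 'a' (value 10) x 16^1 = 160
  Digit '7' (value 7) x 16^0 = 7
Sum = 2727

2727


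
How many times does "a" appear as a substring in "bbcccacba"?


Searching for "a" in "bbcccacba"
Scanning each position:
  Position 0: "b" => no
  Position 1: "b" => no
  Position 2: "c" => no
  Position 3: "c" => no
  Position 4: "c" => no
  Position 5: "a" => MATCH
  Position 6: "c" => no
  Position 7: "b" => no
  Position 8: "a" => MATCH
Total occurrences: 2

2


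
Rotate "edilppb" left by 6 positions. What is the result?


Input: "edilppb", rotate left by 6
First 6 characters: "edilpp"
Remaining characters: "b"
Concatenate remaining + first: "b" + "edilpp" = "bedilpp"

bedilpp


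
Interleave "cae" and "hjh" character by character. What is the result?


Interleaving "cae" and "hjh":
  Position 0: 'c' from first, 'h' from second => "ch"
  Position 1: 'a' from first, 'j' from second => "aj"
  Position 2: 'e' from first, 'h' from second => "eh"
Result: chajeh

chajeh


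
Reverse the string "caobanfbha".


Input: caobanfbha
Reading characters right to left:
  Position 9: 'a'
  Position 8: 'h'
  Position 7: 'b'
  Position 6: 'f'
  Position 5: 'n'
  Position 4: 'a'
  Position 3: 'b'
  Position 2: 'o'
  Position 1: 'a'
  Position 0: 'c'
Reversed: ahbfnaboac

ahbfnaboac


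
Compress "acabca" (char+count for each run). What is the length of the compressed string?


Input: acabca
Runs:
  'a' x 1 => "a1"
  'c' x 1 => "c1"
  'a' x 1 => "a1"
  'b' x 1 => "b1"
  'c' x 1 => "c1"
  'a' x 1 => "a1"
Compressed: "a1c1a1b1c1a1"
Compressed length: 12

12


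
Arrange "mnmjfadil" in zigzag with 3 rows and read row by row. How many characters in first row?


Zigzag "mnmjfadil" into 3 rows:
Placing characters:
  'm' => row 0
  'n' => row 1
  'm' => row 2
  'j' => row 1
  'f' => row 0
  'a' => row 1
  'd' => row 2
  'i' => row 1
  'l' => row 0
Rows:
  Row 0: "mfl"
  Row 1: "njai"
  Row 2: "md"
First row length: 3

3


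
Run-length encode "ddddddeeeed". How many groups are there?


Input: ddddddeeeed
Scanning for consecutive runs:
  Group 1: 'd' x 6 (positions 0-5)
  Group 2: 'e' x 4 (positions 6-9)
  Group 3: 'd' x 1 (positions 10-10)
Total groups: 3

3


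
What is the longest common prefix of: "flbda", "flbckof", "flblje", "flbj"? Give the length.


Words: flbda, flbckof, flblje, flbj
  Position 0: all 'f' => match
  Position 1: all 'l' => match
  Position 2: all 'b' => match
  Position 3: ('d', 'c', 'l', 'j') => mismatch, stop
LCP = "flb" (length 3)

3


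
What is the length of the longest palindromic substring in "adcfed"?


Input: "adcfed"
Checking substrings for palindromes:
  No multi-char palindromic substrings found
Longest palindromic substring: "a" with length 1

1


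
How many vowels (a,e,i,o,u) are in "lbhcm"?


Input: lbhcm
Checking each character:
  'l' at position 0: consonant
  'b' at position 1: consonant
  'h' at position 2: consonant
  'c' at position 3: consonant
  'm' at position 4: consonant
Total vowels: 0

0


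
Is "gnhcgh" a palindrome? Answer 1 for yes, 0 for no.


Input: gnhcgh
Reversed: hgchng
  Compare pos 0 ('g') with pos 5 ('h'): MISMATCH
  Compare pos 1 ('n') with pos 4 ('g'): MISMATCH
  Compare pos 2 ('h') with pos 3 ('c'): MISMATCH
Result: not a palindrome

0


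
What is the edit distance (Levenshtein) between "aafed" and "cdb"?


Computing edit distance: "aafed" -> "cdb"
DP table:
           c    d    b
      0    1    2    3
  a   1    1    2    3
  a   2    2    2    3
  f   3    3    3    3
  e   4    4    4    4
  d   5    5    4    5
Edit distance = dp[5][3] = 5

5


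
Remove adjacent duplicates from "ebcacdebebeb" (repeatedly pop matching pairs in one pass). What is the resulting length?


Input: ebcacdebebeb
Stack-based adjacent duplicate removal:
  Read 'e': push. Stack: e
  Read 'b': push. Stack: eb
  Read 'c': push. Stack: ebc
  Read 'a': push. Stack: ebca
  Read 'c': push. Stack: ebcac
  Read 'd': push. Stack: ebcacd
  Read 'e': push. Stack: ebcacde
  Read 'b': push. Stack: ebcacdeb
  Read 'e': push. Stack: ebcacdebe
  Read 'b': push. Stack: ebcacdebeb
  Read 'e': push. Stack: ebcacdebebe
  Read 'b': push. Stack: ebcacdebebeb
Final stack: "ebcacdebebeb" (length 12)

12


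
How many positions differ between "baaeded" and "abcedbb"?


Comparing "baaeded" and "abcedbb" position by position:
  Position 0: 'b' vs 'a' => DIFFER
  Position 1: 'a' vs 'b' => DIFFER
  Position 2: 'a' vs 'c' => DIFFER
  Position 3: 'e' vs 'e' => same
  Position 4: 'd' vs 'd' => same
  Position 5: 'e' vs 'b' => DIFFER
  Position 6: 'd' vs 'b' => DIFFER
Positions that differ: 5

5


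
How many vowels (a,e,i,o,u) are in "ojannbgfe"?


Input: ojannbgfe
Checking each character:
  'o' at position 0: vowel (running total: 1)
  'j' at position 1: consonant
  'a' at position 2: vowel (running total: 2)
  'n' at position 3: consonant
  'n' at position 4: consonant
  'b' at position 5: consonant
  'g' at position 6: consonant
  'f' at position 7: consonant
  'e' at position 8: vowel (running total: 3)
Total vowels: 3

3


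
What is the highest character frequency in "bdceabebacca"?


Input: bdceabebacca
Character counts:
  'a': 3
  'b': 3
  'c': 3
  'd': 1
  'e': 2
Maximum frequency: 3

3


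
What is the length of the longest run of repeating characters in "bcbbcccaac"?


Input: "bcbbcccaac"
Scanning for longest run:
  Position 1 ('c'): new char, reset run to 1
  Position 2 ('b'): new char, reset run to 1
  Position 3 ('b'): continues run of 'b', length=2
  Position 4 ('c'): new char, reset run to 1
  Position 5 ('c'): continues run of 'c', length=2
  Position 6 ('c'): continues run of 'c', length=3
  Position 7 ('a'): new char, reset run to 1
  Position 8 ('a'): continues run of 'a', length=2
  Position 9 ('c'): new char, reset run to 1
Longest run: 'c' with length 3

3


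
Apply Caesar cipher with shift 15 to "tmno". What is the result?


Caesar cipher: shift "tmno" by 15
  't' (pos 19) + 15 = pos 8 = 'i'
  'm' (pos 12) + 15 = pos 1 = 'b'
  'n' (pos 13) + 15 = pos 2 = 'c'
  'o' (pos 14) + 15 = pos 3 = 'd'
Result: ibcd

ibcd


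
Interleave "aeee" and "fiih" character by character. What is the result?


Interleaving "aeee" and "fiih":
  Position 0: 'a' from first, 'f' from second => "af"
  Position 1: 'e' from first, 'i' from second => "ei"
  Position 2: 'e' from first, 'i' from second => "ei"
  Position 3: 'e' from first, 'h' from second => "eh"
Result: afeieieh

afeieieh


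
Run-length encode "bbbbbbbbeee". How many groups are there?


Input: bbbbbbbbeee
Scanning for consecutive runs:
  Group 1: 'b' x 8 (positions 0-7)
  Group 2: 'e' x 3 (positions 8-10)
Total groups: 2

2


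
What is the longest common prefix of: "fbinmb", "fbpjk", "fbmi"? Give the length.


Words: fbinmb, fbpjk, fbmi
  Position 0: all 'f' => match
  Position 1: all 'b' => match
  Position 2: ('i', 'p', 'm') => mismatch, stop
LCP = "fb" (length 2)

2


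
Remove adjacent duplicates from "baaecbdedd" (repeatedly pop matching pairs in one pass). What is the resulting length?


Input: baaecbdedd
Stack-based adjacent duplicate removal:
  Read 'b': push. Stack: b
  Read 'a': push. Stack: ba
  Read 'a': matches stack top 'a' => pop. Stack: b
  Read 'e': push. Stack: be
  Read 'c': push. Stack: bec
  Read 'b': push. Stack: becb
  Read 'd': push. Stack: becbd
  Read 'e': push. Stack: becbde
  Read 'd': push. Stack: becbded
  Read 'd': matches stack top 'd' => pop. Stack: becbde
Final stack: "becbde" (length 6)

6


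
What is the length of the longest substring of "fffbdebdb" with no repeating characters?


Input: "fffbdebdb"
Sliding window (track last position of each char):
  Position 0 ('f'): window [0,0] length 1 -- new best
  Position 1 ('f'): repeat (last at 0), move window start to 1
  Position 1 ('f'): window [1,1] length 1
  Position 2 ('f'): repeat (last at 1), move window start to 2
  Position 2 ('f'): window [2,2] length 1
  Position 3 ('b'): window [2,3] length 2 -- new best
  Position 4 ('d'): window [2,4] length 3 -- new best
  Position 5 ('e'): window [2,5] length 4 -- new best
  Position 6 ('b'): repeat (last at 3), move window start to 4
  Position 6 ('b'): window [4,6] length 3
  Position 7 ('d'): repeat (last at 4), move window start to 5
  Position 7 ('d'): window [5,7] length 3
  Position 8 ('b'): repeat (last at 6), move window start to 7
  Position 8 ('b'): window [7,8] length 2
Longest substring with no repeats: "fbde" with length 4

4


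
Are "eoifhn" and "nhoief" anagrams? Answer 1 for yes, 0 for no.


Strings: "eoifhn", "nhoief"
Sorted first:  efhino
Sorted second: efhino
Sorted forms match => anagrams

1


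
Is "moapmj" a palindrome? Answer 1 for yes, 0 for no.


Input: moapmj
Reversed: jmpaom
  Compare pos 0 ('m') with pos 5 ('j'): MISMATCH
  Compare pos 1 ('o') with pos 4 ('m'): MISMATCH
  Compare pos 2 ('a') with pos 3 ('p'): MISMATCH
Result: not a palindrome

0


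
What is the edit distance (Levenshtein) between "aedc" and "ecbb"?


Computing edit distance: "aedc" -> "ecbb"
DP table:
           e    c    b    b
      0    1    2    3    4
  a   1    1    2    3    4
  e   2    1    2    3    4
  d   3    2    2    3    4
  c   4    3    2    3    4
Edit distance = dp[4][4] = 4

4


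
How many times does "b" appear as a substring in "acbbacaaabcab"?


Searching for "b" in "acbbacaaabcab"
Scanning each position:
  Position 0: "a" => no
  Position 1: "c" => no
  Position 2: "b" => MATCH
  Position 3: "b" => MATCH
  Position 4: "a" => no
  Position 5: "c" => no
  Position 6: "a" => no
  Position 7: "a" => no
  Position 8: "a" => no
  Position 9: "b" => MATCH
  Position 10: "c" => no
  Position 11: "a" => no
  Position 12: "b" => MATCH
Total occurrences: 4

4


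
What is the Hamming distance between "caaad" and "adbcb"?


Comparing "caaad" and "adbcb" position by position:
  Position 0: 'c' vs 'a' => differ
  Position 1: 'a' vs 'd' => differ
  Position 2: 'a' vs 'b' => differ
  Position 3: 'a' vs 'c' => differ
  Position 4: 'd' vs 'b' => differ
Total differences (Hamming distance): 5

5


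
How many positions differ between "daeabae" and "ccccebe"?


Comparing "daeabae" and "ccccebe" position by position:
  Position 0: 'd' vs 'c' => DIFFER
  Position 1: 'a' vs 'c' => DIFFER
  Position 2: 'e' vs 'c' => DIFFER
  Position 3: 'a' vs 'c' => DIFFER
  Position 4: 'b' vs 'e' => DIFFER
  Position 5: 'a' vs 'b' => DIFFER
  Position 6: 'e' vs 'e' => same
Positions that differ: 6

6


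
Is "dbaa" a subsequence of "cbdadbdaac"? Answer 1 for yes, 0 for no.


Check if "dbaa" is a subsequence of "cbdadbdaac"
Greedy scan:
  Position 0 ('c'): no match needed
  Position 1 ('b'): no match needed
  Position 2 ('d'): matches sub[0] = 'd'
  Position 3 ('a'): no match needed
  Position 4 ('d'): no match needed
  Position 5 ('b'): matches sub[1] = 'b'
  Position 6 ('d'): no match needed
  Position 7 ('a'): matches sub[2] = 'a'
  Position 8 ('a'): matches sub[3] = 'a'
  Position 9 ('c'): no match needed
All 4 characters matched => is a subsequence

1


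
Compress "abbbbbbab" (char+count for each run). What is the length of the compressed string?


Input: abbbbbbab
Runs:
  'a' x 1 => "a1"
  'b' x 6 => "b6"
  'a' x 1 => "a1"
  'b' x 1 => "b1"
Compressed: "a1b6a1b1"
Compressed length: 8

8


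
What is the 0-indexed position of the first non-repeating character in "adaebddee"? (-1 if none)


Input: adaebddee
Character frequencies:
  'a': 2
  'b': 1
  'd': 3
  'e': 3
Scanning left to right for freq == 1:
  Position 0 ('a'): freq=2, skip
  Position 1 ('d'): freq=3, skip
  Position 2 ('a'): freq=2, skip
  Position 3 ('e'): freq=3, skip
  Position 4 ('b'): unique! => answer = 4

4


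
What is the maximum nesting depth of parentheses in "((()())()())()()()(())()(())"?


Input: "((()())()())()()()(())()(())"
Tracking depth:
  Position 0 '(': depth becomes 1
  Position 1 '(': depth becomes 2
  Position 2 '(': depth becomes 3
  Position 3 ')': depth becomes 2
  Position 4 '(': depth becomes 3
  Position 5 ')': depth becomes 2
  Position 6 ')': depth becomes 1
  Position 7 '(': depth becomes 2
  Position 8 ')': depth becomes 1
  Position 9 '(': depth becomes 2
  Position 10 ')': depth becomes 1
  Position 11 ')': depth becomes 0
  Position 12 '(': depth becomes 1
  Position 13 ')': depth becomes 0
  Position 14 '(': depth becomes 1
  Position 15 ')': depth becomes 0
  Position 16 '(': depth becomes 1
  Position 17 ')': depth becomes 0
  Position 18 '(': depth becomes 1
  Position 19 '(': depth becomes 2
  Position 20 ')': depth becomes 1
  Position 21 ')': depth becomes 0
  Position 22 '(': depth becomes 1
  Position 23 ')': depth becomes 0
  Position 24 '(': depth becomes 1
  Position 25 '(': depth becomes 2
  Position 26 ')': depth becomes 1
  Position 27 ')': depth becomes 0
Maximum depth reached: 3

3


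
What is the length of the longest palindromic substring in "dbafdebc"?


Input: "dbafdebc"
Checking substrings for palindromes:
  No multi-char palindromic substrings found
Longest palindromic substring: "d" with length 1

1


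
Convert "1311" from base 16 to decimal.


Input: "1311" in base 16
Positional expansion:
  Digit '1' (value 1) x 16^3 = 4096
  Digit '3' (value 3) x 16^2 = 768
  Digit '1' (value 1) x 16^1 = 16
  Digit '1' (value 1) x 16^0 = 1
Sum = 4881

4881


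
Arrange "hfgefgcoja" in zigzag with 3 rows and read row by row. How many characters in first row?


Zigzag "hfgefgcoja" into 3 rows:
Placing characters:
  'h' => row 0
  'f' => row 1
  'g' => row 2
  'e' => row 1
  'f' => row 0
  'g' => row 1
  'c' => row 2
  'o' => row 1
  'j' => row 0
  'a' => row 1
Rows:
  Row 0: "hfj"
  Row 1: "fegoa"
  Row 2: "gc"
First row length: 3

3


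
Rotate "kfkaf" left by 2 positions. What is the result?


Input: "kfkaf", rotate left by 2
First 2 characters: "kf"
Remaining characters: "kaf"
Concatenate remaining + first: "kaf" + "kf" = "kafkf"

kafkf


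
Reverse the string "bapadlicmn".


Input: bapadlicmn
Reading characters right to left:
  Position 9: 'n'
  Position 8: 'm'
  Position 7: 'c'
  Position 6: 'i'
  Position 5: 'l'
  Position 4: 'd'
  Position 3: 'a'
  Position 2: 'p'
  Position 1: 'a'
  Position 0: 'b'
Reversed: nmcildapab

nmcildapab


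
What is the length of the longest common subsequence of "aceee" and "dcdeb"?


LCS of "aceee" and "dcdeb"
DP table:
           d    c    d    e    b
      0    0    0    0    0    0
  a   0    0    0    0    0    0
  c   0    0    1    1    1    1
  e   0    0    1    1    2    2
  e   0    0    1    1    2    2
  e   0    0    1    1    2    2
LCS length = dp[5][5] = 2

2


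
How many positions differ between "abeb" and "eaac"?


Comparing "abeb" and "eaac" position by position:
  Position 0: 'a' vs 'e' => DIFFER
  Position 1: 'b' vs 'a' => DIFFER
  Position 2: 'e' vs 'a' => DIFFER
  Position 3: 'b' vs 'c' => DIFFER
Positions that differ: 4

4


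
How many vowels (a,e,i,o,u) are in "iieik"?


Input: iieik
Checking each character:
  'i' at position 0: vowel (running total: 1)
  'i' at position 1: vowel (running total: 2)
  'e' at position 2: vowel (running total: 3)
  'i' at position 3: vowel (running total: 4)
  'k' at position 4: consonant
Total vowels: 4

4


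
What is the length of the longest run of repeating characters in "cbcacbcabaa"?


Input: "cbcacbcabaa"
Scanning for longest run:
  Position 1 ('b'): new char, reset run to 1
  Position 2 ('c'): new char, reset run to 1
  Position 3 ('a'): new char, reset run to 1
  Position 4 ('c'): new char, reset run to 1
  Position 5 ('b'): new char, reset run to 1
  Position 6 ('c'): new char, reset run to 1
  Position 7 ('a'): new char, reset run to 1
  Position 8 ('b'): new char, reset run to 1
  Position 9 ('a'): new char, reset run to 1
  Position 10 ('a'): continues run of 'a', length=2
Longest run: 'a' with length 2

2


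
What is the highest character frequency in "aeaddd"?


Input: aeaddd
Character counts:
  'a': 2
  'd': 3
  'e': 1
Maximum frequency: 3

3


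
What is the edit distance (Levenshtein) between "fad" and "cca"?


Computing edit distance: "fad" -> "cca"
DP table:
           c    c    a
      0    1    2    3
  f   1    1    2    3
  a   2    2    2    2
  d   3    3    3    3
Edit distance = dp[3][3] = 3

3


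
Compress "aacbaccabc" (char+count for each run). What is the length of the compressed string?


Input: aacbaccabc
Runs:
  'a' x 2 => "a2"
  'c' x 1 => "c1"
  'b' x 1 => "b1"
  'a' x 1 => "a1"
  'c' x 2 => "c2"
  'a' x 1 => "a1"
  'b' x 1 => "b1"
  'c' x 1 => "c1"
Compressed: "a2c1b1a1c2a1b1c1"
Compressed length: 16

16


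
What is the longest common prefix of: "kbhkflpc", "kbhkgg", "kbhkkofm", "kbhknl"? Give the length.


Words: kbhkflpc, kbhkgg, kbhkkofm, kbhknl
  Position 0: all 'k' => match
  Position 1: all 'b' => match
  Position 2: all 'h' => match
  Position 3: all 'k' => match
  Position 4: ('f', 'g', 'k', 'n') => mismatch, stop
LCP = "kbhk" (length 4)

4


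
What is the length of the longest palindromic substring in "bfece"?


Input: "bfece"
Checking substrings for palindromes:
  [2:5] "ece" (len 3) => palindrome
Longest palindromic substring: "ece" with length 3

3


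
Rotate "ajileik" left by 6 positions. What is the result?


Input: "ajileik", rotate left by 6
First 6 characters: "ajilei"
Remaining characters: "k"
Concatenate remaining + first: "k" + "ajilei" = "kajilei"

kajilei


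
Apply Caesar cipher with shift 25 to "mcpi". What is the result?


Caesar cipher: shift "mcpi" by 25
  'm' (pos 12) + 25 = pos 11 = 'l'
  'c' (pos 2) + 25 = pos 1 = 'b'
  'p' (pos 15) + 25 = pos 14 = 'o'
  'i' (pos 8) + 25 = pos 7 = 'h'
Result: lboh

lboh


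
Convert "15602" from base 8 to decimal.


Input: "15602" in base 8
Positional expansion:
  Digit '1' (value 1) x 8^4 = 4096
  Digit '5' (value 5) x 8^3 = 2560
  Digit '6' (value 6) x 8^2 = 384
  Digit '0' (value 0) x 8^1 = 0
  Digit '2' (value 2) x 8^0 = 2
Sum = 7042

7042


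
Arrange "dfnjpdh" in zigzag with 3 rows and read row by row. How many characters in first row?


Zigzag "dfnjpdh" into 3 rows:
Placing characters:
  'd' => row 0
  'f' => row 1
  'n' => row 2
  'j' => row 1
  'p' => row 0
  'd' => row 1
  'h' => row 2
Rows:
  Row 0: "dp"
  Row 1: "fjd"
  Row 2: "nh"
First row length: 2

2


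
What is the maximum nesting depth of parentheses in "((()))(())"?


Input: "((()))(())"
Tracking depth:
  Position 0 '(': depth becomes 1
  Position 1 '(': depth becomes 2
  Position 2 '(': depth becomes 3
  Position 3 ')': depth becomes 2
  Position 4 ')': depth becomes 1
  Position 5 ')': depth becomes 0
  Position 6 '(': depth becomes 1
  Position 7 '(': depth becomes 2
  Position 8 ')': depth becomes 1
  Position 9 ')': depth becomes 0
Maximum depth reached: 3

3


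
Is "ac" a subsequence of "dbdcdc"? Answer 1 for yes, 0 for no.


Check if "ac" is a subsequence of "dbdcdc"
Greedy scan:
  Position 0 ('d'): no match needed
  Position 1 ('b'): no match needed
  Position 2 ('d'): no match needed
  Position 3 ('c'): no match needed
  Position 4 ('d'): no match needed
  Position 5 ('c'): no match needed
Only matched 0/2 characters => not a subsequence

0


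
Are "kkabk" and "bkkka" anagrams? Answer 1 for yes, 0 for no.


Strings: "kkabk", "bkkka"
Sorted first:  abkkk
Sorted second: abkkk
Sorted forms match => anagrams

1


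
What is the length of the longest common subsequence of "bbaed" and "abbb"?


LCS of "bbaed" and "abbb"
DP table:
           a    b    b    b
      0    0    0    0    0
  b   0    0    1    1    1
  b   0    0    1    2    2
  a   0    1    1    2    2
  e   0    1    1    2    2
  d   0    1    1    2    2
LCS length = dp[5][4] = 2

2


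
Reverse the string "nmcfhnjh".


Input: nmcfhnjh
Reading characters right to left:
  Position 7: 'h'
  Position 6: 'j'
  Position 5: 'n'
  Position 4: 'h'
  Position 3: 'f'
  Position 2: 'c'
  Position 1: 'm'
  Position 0: 'n'
Reversed: hjnhfcmn

hjnhfcmn


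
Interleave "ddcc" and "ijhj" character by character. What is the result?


Interleaving "ddcc" and "ijhj":
  Position 0: 'd' from first, 'i' from second => "di"
  Position 1: 'd' from first, 'j' from second => "dj"
  Position 2: 'c' from first, 'h' from second => "ch"
  Position 3: 'c' from first, 'j' from second => "cj"
Result: didjchcj

didjchcj


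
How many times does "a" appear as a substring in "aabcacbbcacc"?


Searching for "a" in "aabcacbbcacc"
Scanning each position:
  Position 0: "a" => MATCH
  Position 1: "a" => MATCH
  Position 2: "b" => no
  Position 3: "c" => no
  Position 4: "a" => MATCH
  Position 5: "c" => no
  Position 6: "b" => no
  Position 7: "b" => no
  Position 8: "c" => no
  Position 9: "a" => MATCH
  Position 10: "c" => no
  Position 11: "c" => no
Total occurrences: 4

4
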